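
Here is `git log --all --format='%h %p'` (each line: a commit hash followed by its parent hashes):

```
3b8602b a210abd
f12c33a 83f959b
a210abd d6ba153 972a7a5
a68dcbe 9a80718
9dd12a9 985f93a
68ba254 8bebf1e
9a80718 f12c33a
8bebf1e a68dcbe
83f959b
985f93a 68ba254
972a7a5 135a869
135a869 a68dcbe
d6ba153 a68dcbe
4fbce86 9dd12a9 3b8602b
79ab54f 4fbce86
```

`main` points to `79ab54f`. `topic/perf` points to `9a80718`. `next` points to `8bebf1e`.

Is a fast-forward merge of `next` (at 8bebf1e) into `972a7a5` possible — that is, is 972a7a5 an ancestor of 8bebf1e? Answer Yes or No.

No

A fast-forward from 972a7a5 to 8bebf1e is possible iff 972a7a5 is an ancestor of 8bebf1e.
Ancestors of 8bebf1e: {83f959b, 8bebf1e, 9a80718, a68dcbe, f12c33a}.
972a7a5 is not among them, so fast-forward is not possible.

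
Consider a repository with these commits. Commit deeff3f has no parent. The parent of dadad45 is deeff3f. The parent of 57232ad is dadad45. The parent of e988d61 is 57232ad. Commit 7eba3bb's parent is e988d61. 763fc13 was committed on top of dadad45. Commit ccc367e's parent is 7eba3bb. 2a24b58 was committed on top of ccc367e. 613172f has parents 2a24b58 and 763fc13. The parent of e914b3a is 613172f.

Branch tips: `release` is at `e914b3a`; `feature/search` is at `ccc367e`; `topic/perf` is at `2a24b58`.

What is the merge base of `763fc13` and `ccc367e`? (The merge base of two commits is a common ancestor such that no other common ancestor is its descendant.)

Ancestors of 763fc13: {763fc13, dadad45, deeff3f}.
Ancestors of ccc367e: {57232ad, 7eba3bb, ccc367e, dadad45, deeff3f, e988d61}.
Common ancestors: {dadad45, deeff3f}.
Among these, dadad45 is not an ancestor of any other common ancestor — it is the merge base.

dadad45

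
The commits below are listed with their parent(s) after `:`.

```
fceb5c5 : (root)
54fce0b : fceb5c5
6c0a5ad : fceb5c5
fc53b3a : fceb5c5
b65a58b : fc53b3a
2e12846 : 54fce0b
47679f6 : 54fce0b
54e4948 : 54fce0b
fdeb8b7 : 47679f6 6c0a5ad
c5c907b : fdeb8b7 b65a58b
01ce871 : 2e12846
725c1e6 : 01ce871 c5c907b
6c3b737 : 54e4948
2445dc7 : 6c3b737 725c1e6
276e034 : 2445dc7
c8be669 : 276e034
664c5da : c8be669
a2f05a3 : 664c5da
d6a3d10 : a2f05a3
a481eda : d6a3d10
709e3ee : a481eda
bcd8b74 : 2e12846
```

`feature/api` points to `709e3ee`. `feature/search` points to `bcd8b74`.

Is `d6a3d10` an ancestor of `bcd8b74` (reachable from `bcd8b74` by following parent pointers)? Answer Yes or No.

Ancestors of bcd8b74: {2e12846, 54fce0b, bcd8b74, fceb5c5}.
d6a3d10 is not in that set, so it is not an ancestor of bcd8b74.

No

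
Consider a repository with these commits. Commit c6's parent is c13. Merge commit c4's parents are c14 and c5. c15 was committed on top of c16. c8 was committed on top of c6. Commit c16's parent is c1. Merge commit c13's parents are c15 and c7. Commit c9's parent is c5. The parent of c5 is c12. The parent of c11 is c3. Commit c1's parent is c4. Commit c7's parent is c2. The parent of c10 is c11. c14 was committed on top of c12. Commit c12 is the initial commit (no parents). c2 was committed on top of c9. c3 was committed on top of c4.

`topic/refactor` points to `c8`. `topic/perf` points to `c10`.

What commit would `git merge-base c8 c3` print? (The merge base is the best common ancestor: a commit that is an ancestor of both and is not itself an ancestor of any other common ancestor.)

c4

Ancestors of c8: {c1, c12, c13, c14, c15, c16, c2, c4, c5, c6, c7, c8, c9}.
Ancestors of c3: {c12, c14, c3, c4, c5}.
Common ancestors: {c12, c14, c4, c5}.
Among these, c4 is not an ancestor of any other common ancestor — it is the merge base.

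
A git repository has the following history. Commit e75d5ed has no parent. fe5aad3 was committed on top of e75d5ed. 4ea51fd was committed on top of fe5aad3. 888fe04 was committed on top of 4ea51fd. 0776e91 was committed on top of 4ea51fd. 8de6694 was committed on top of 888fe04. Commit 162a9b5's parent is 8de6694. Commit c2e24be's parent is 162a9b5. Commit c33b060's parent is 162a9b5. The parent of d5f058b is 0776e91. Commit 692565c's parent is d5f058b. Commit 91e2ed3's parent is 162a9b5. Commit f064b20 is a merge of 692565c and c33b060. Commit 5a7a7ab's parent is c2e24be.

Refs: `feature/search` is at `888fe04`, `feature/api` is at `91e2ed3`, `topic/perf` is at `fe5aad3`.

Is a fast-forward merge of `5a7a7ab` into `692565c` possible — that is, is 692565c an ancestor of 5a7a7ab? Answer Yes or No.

A fast-forward from 692565c to 5a7a7ab is possible iff 692565c is an ancestor of 5a7a7ab.
Ancestors of 5a7a7ab: {162a9b5, 4ea51fd, 5a7a7ab, 888fe04, 8de6694, c2e24be, e75d5ed, fe5aad3}.
692565c is not among them, so fast-forward is not possible.

No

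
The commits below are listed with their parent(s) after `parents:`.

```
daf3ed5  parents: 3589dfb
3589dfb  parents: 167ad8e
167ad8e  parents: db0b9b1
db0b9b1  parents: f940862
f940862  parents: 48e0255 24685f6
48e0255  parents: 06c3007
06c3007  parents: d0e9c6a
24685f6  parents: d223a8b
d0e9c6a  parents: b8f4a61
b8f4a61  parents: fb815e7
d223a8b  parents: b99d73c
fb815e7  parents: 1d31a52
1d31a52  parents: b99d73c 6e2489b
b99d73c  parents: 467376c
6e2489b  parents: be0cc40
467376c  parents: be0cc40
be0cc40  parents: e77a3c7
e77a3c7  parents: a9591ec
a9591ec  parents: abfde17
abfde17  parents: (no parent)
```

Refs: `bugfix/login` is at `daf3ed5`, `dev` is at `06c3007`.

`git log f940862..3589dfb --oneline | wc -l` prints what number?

3

Reachable from 3589dfb: {06c3007, 167ad8e, 1d31a52, 24685f6, 3589dfb, 467376c, 48e0255, 6e2489b, a9591ec, abfde17, b8f4a61, b99d73c, be0cc40, d0e9c6a, d223a8b, db0b9b1, e77a3c7, f940862, fb815e7}.
Reachable from f940862: {06c3007, 1d31a52, 24685f6, 467376c, 48e0255, 6e2489b, a9591ec, abfde17, b8f4a61, b99d73c, be0cc40, d0e9c6a, d223a8b, e77a3c7, f940862, fb815e7}.
In 3589dfb's history but not f940862's: {167ad8e, 3589dfb, db0b9b1} — 3 commits.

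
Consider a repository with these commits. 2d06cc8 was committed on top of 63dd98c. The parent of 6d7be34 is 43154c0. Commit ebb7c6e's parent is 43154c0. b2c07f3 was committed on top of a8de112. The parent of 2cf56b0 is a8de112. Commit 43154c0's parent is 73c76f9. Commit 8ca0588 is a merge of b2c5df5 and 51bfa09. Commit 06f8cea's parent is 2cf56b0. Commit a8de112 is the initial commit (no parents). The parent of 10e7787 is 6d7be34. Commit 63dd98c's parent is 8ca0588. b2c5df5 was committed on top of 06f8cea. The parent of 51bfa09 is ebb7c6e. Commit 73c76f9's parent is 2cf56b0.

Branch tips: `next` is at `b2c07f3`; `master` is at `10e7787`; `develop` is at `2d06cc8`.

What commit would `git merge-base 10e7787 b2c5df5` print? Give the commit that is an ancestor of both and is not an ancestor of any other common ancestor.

2cf56b0

Ancestors of 10e7787: {10e7787, 2cf56b0, 43154c0, 6d7be34, 73c76f9, a8de112}.
Ancestors of b2c5df5: {06f8cea, 2cf56b0, a8de112, b2c5df5}.
Common ancestors: {2cf56b0, a8de112}.
Among these, 2cf56b0 is not an ancestor of any other common ancestor — it is the merge base.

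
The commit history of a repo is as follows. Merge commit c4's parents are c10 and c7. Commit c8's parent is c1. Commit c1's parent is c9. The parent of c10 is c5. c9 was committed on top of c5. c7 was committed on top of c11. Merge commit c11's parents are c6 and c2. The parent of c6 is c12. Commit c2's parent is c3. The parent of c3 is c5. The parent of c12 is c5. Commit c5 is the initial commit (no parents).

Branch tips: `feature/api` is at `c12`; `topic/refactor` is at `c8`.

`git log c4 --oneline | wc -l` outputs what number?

9

Walking parent pointers from c4: reachable set = {c10, c11, c12, c2, c3, c4, c5, c6, c7}.
That is 9 commits.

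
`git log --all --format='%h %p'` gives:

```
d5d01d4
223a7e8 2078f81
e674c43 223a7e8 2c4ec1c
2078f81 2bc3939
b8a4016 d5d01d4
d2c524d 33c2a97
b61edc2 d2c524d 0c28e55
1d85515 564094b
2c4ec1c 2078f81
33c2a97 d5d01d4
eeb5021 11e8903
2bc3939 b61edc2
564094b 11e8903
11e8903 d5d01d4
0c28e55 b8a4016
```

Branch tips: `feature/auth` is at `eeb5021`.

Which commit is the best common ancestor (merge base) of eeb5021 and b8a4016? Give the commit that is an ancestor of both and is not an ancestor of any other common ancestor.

d5d01d4

Ancestors of eeb5021: {11e8903, d5d01d4, eeb5021}.
Ancestors of b8a4016: {b8a4016, d5d01d4}.
Common ancestors: {d5d01d4}.
The only common ancestor is d5d01d4, so it is the merge base.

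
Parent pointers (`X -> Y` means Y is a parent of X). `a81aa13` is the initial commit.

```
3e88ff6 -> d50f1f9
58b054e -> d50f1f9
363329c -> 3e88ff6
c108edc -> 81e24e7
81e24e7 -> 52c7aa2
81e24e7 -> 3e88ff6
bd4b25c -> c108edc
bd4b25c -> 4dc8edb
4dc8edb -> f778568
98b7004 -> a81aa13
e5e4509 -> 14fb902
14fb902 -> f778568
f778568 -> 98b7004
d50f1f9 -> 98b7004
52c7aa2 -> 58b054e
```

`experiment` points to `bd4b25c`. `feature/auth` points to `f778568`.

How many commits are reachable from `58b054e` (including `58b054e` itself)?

Walking parent pointers from 58b054e: reachable set = {58b054e, 98b7004, a81aa13, d50f1f9}.
That is 4 commits.

4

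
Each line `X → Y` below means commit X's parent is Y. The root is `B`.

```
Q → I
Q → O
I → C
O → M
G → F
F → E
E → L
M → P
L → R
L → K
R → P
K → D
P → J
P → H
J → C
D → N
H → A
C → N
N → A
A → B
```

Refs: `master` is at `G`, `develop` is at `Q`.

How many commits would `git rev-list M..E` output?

Reachable from E: {A, B, C, D, E, H, J, K, L, N, P, R}.
Reachable from M: {A, B, C, H, J, M, N, P}.
In E's history but not M's: {D, E, K, L, R} — 5 commits.

5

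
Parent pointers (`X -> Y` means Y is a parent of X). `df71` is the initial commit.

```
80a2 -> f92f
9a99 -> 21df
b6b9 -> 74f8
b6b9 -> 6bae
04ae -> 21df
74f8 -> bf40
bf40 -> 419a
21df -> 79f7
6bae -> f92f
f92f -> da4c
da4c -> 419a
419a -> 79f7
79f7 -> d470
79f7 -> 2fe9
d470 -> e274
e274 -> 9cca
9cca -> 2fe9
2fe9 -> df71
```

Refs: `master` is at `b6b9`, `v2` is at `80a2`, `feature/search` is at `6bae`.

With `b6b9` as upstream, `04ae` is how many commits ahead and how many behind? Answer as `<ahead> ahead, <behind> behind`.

Reachable from 04ae: {04ae, 21df, 2fe9, 79f7, 9cca, d470, df71, e274}.
Reachable from b6b9: {2fe9, 419a, 6bae, 74f8, 79f7, 9cca, b6b9, bf40, d470, da4c, df71, e274, f92f}.
Only in 04ae's history (ahead): {04ae, 21df} — 2.
Only in b6b9's history (behind): {419a, 6bae, 74f8, b6b9, bf40, da4c, f92f} — 7.

2 ahead, 7 behind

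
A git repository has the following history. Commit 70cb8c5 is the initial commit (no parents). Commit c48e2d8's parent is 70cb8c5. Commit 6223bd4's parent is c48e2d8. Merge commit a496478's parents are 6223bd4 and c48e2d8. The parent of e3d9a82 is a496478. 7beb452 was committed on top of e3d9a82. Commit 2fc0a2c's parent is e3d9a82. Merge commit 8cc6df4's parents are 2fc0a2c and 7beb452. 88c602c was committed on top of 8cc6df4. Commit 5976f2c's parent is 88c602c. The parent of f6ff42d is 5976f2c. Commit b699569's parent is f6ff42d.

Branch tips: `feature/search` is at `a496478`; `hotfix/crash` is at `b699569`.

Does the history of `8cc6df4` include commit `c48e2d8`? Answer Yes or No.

Yes

Ancestors of 8cc6df4 (commits reachable by following parents): {2fc0a2c, 6223bd4, 70cb8c5, 7beb452, 8cc6df4, a496478, c48e2d8, e3d9a82}.
c48e2d8 is in that set, so it is an ancestor of 8cc6df4.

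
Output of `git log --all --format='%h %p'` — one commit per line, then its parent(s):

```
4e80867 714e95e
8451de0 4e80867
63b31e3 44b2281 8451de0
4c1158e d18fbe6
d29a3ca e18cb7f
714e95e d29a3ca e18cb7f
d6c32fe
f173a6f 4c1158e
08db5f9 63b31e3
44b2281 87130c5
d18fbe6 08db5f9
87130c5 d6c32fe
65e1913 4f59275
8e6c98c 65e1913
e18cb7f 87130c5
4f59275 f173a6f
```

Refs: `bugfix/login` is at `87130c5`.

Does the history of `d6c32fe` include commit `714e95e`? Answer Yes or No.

No

Ancestors of d6c32fe: {d6c32fe}.
714e95e is not in that set, so it is not an ancestor of d6c32fe.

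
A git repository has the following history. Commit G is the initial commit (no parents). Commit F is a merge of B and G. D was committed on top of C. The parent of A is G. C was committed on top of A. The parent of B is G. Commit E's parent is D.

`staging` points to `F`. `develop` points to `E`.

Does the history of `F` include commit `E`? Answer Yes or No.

No

Ancestors of F: {B, F, G}.
E is not in that set, so it is not an ancestor of F.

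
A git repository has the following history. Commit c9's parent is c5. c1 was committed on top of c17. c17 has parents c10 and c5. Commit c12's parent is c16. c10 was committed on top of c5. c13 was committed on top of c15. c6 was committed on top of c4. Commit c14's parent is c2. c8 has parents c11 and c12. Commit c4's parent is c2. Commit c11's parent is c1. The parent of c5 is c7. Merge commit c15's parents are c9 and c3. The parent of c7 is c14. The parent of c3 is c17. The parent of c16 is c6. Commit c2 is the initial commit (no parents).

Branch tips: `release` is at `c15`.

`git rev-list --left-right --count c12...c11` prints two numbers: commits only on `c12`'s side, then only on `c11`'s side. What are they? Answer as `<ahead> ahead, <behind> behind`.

Reachable from c12: {c12, c16, c2, c4, c6}.
Reachable from c11: {c1, c10, c11, c14, c17, c2, c5, c7}.
Only in c12's history (ahead): {c12, c16, c4, c6} — 4.
Only in c11's history (behind): {c1, c10, c11, c14, c17, c5, c7} — 7.

4 ahead, 7 behind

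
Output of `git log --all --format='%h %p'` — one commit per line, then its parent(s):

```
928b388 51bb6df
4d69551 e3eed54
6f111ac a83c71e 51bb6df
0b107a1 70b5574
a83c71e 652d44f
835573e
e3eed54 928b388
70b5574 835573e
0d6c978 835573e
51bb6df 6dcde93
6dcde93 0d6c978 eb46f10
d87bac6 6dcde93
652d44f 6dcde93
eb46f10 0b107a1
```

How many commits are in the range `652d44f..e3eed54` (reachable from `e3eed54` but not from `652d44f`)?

3

Reachable from e3eed54: {0b107a1, 0d6c978, 51bb6df, 6dcde93, 70b5574, 835573e, 928b388, e3eed54, eb46f10}.
Reachable from 652d44f: {0b107a1, 0d6c978, 652d44f, 6dcde93, 70b5574, 835573e, eb46f10}.
In e3eed54's history but not 652d44f's: {51bb6df, 928b388, e3eed54} — 3 commits.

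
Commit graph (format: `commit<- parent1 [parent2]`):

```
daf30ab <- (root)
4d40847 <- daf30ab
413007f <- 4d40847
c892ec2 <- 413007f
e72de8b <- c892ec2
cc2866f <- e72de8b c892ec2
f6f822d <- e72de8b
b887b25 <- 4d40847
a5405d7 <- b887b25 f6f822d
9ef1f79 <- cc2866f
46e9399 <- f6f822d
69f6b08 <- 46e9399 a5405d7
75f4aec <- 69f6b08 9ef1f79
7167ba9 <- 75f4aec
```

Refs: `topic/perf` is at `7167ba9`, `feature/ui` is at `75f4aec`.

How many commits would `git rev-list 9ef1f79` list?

7

Walking parent pointers from 9ef1f79: reachable set = {413007f, 4d40847, 9ef1f79, c892ec2, cc2866f, daf30ab, e72de8b}.
That is 7 commits.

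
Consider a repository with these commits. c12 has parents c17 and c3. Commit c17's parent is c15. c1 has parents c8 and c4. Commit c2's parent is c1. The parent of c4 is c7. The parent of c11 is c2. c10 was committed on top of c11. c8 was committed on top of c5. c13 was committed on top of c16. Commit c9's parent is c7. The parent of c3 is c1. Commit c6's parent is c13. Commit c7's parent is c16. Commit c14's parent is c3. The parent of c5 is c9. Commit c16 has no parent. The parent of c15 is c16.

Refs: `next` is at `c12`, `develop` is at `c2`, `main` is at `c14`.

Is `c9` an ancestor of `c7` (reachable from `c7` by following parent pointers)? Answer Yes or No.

Ancestors of c7: {c16, c7}.
c9 is not in that set, so it is not an ancestor of c7.

No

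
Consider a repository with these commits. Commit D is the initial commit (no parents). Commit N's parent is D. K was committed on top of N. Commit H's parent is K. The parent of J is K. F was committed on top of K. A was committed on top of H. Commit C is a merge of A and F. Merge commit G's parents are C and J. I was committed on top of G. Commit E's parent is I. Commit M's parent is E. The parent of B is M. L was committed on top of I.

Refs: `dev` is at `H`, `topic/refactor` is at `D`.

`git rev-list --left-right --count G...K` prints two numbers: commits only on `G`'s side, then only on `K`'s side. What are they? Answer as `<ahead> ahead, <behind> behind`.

Reachable from G: {A, C, D, F, G, H, J, K, N}.
Reachable from K: {D, K, N}.
Only in G's history (ahead): {A, C, F, G, H, J} — 6.
Only in K's history (behind): {} — 0.

6 ahead, 0 behind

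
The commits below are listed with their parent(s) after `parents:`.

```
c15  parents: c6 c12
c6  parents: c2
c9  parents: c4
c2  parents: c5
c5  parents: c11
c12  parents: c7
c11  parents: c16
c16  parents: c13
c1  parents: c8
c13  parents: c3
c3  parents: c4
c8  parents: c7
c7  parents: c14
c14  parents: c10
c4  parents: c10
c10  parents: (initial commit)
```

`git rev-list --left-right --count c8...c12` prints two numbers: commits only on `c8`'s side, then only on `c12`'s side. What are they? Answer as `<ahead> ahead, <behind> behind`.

Reachable from c8: {c10, c14, c7, c8}.
Reachable from c12: {c10, c12, c14, c7}.
Only in c8's history (ahead): {c8} — 1.
Only in c12's history (behind): {c12} — 1.

1 ahead, 1 behind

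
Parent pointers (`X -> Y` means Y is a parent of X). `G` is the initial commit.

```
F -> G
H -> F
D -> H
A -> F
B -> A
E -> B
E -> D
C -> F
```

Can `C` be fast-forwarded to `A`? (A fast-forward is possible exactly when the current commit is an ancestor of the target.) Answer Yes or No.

A fast-forward from C to A is possible iff C is an ancestor of A.
Ancestors of A: {A, F, G}.
C is not among them, so fast-forward is not possible.

No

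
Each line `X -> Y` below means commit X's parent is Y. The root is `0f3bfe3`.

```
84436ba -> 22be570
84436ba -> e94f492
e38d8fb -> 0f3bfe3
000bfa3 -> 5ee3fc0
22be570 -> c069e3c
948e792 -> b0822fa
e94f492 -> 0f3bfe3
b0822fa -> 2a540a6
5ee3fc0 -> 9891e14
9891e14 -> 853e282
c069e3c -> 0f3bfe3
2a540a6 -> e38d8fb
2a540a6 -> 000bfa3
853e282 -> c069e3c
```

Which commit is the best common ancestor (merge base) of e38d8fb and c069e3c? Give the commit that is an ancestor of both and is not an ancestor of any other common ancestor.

0f3bfe3

Ancestors of e38d8fb: {0f3bfe3, e38d8fb}.
Ancestors of c069e3c: {0f3bfe3, c069e3c}.
Common ancestors: {0f3bfe3}.
The only common ancestor is 0f3bfe3, so it is the merge base.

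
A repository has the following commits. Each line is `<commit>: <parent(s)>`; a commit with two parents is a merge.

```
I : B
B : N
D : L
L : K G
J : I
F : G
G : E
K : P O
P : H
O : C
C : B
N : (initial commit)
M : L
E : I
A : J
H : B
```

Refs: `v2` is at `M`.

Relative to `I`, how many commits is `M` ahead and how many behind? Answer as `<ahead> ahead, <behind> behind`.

Reachable from M: {B, C, E, G, H, I, K, L, M, N, O, P}.
Reachable from I: {B, I, N}.
Only in M's history (ahead): {C, E, G, H, K, L, M, O, P} — 9.
Only in I's history (behind): {} — 0.

9 ahead, 0 behind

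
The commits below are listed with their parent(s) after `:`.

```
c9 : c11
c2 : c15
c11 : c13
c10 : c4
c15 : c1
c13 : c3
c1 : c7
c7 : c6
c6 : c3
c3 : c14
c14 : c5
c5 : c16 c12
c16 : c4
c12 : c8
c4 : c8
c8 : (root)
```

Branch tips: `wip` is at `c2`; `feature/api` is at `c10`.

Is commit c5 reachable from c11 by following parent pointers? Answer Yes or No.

Ancestors of c11 (commits reachable by following parents): {c11, c12, c13, c14, c16, c3, c4, c5, c8}.
c5 is in that set, so it is an ancestor of c11.

Yes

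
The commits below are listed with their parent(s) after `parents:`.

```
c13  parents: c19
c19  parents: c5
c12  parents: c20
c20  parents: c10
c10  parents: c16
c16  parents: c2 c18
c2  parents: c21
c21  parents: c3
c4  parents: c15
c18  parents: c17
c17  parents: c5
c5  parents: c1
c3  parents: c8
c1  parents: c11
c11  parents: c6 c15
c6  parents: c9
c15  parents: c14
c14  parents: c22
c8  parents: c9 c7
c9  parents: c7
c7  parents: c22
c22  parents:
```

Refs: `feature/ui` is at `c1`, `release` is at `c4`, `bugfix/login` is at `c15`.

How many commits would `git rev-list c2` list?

7

Walking parent pointers from c2: reachable set = {c2, c21, c22, c3, c7, c8, c9}.
That is 7 commits.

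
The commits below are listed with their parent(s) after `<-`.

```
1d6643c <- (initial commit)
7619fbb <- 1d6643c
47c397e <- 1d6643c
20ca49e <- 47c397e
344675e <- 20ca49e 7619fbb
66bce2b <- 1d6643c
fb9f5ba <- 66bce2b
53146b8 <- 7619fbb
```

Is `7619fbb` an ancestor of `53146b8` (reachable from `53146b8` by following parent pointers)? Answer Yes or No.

Ancestors of 53146b8 (commits reachable by following parents): {1d6643c, 53146b8, 7619fbb}.
7619fbb is in that set, so it is an ancestor of 53146b8.

Yes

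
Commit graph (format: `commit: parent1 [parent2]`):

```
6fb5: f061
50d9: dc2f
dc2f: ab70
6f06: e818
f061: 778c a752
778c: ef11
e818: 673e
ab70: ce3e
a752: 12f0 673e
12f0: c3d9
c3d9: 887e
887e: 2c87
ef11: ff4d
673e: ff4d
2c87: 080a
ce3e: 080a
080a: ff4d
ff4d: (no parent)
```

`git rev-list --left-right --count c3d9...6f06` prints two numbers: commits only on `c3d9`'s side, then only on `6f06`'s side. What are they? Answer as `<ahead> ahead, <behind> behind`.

4 ahead, 3 behind

Reachable from c3d9: {080a, 2c87, 887e, c3d9, ff4d}.
Reachable from 6f06: {673e, 6f06, e818, ff4d}.
Only in c3d9's history (ahead): {080a, 2c87, 887e, c3d9} — 4.
Only in 6f06's history (behind): {673e, 6f06, e818} — 3.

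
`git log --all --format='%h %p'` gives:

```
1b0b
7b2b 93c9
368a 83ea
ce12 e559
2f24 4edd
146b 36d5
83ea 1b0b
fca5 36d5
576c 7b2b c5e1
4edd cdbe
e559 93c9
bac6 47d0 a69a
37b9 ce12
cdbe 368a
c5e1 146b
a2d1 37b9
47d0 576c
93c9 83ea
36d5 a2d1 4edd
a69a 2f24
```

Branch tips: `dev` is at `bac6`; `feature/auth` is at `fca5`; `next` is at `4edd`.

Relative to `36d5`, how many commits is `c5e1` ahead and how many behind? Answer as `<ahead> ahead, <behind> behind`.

2 ahead, 0 behind

Reachable from c5e1: {146b, 1b0b, 368a, 36d5, 37b9, 4edd, 83ea, 93c9, a2d1, c5e1, cdbe, ce12, e559}.
Reachable from 36d5: {1b0b, 368a, 36d5, 37b9, 4edd, 83ea, 93c9, a2d1, cdbe, ce12, e559}.
Only in c5e1's history (ahead): {146b, c5e1} — 2.
Only in 36d5's history (behind): {} — 0.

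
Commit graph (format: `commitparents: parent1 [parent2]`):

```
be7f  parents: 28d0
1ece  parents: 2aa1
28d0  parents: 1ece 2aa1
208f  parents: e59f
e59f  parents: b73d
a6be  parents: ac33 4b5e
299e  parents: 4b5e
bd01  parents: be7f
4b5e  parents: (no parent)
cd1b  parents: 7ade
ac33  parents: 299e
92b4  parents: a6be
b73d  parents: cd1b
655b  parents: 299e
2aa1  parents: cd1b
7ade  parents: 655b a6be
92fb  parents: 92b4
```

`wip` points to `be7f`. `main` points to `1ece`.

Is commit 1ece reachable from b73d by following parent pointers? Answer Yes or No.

Ancestors of b73d: {299e, 4b5e, 655b, 7ade, a6be, ac33, b73d, cd1b}.
1ece is not in that set, so it is not an ancestor of b73d.

No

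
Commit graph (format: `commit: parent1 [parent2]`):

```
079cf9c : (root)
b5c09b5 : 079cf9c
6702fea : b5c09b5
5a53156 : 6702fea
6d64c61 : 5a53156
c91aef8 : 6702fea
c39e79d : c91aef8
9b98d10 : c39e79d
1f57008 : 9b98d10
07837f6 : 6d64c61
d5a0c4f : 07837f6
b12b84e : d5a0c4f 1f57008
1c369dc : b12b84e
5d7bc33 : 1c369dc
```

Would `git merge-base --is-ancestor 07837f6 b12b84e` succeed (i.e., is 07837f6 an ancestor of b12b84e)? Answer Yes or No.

Ancestors of b12b84e (commits reachable by following parents): {07837f6, 079cf9c, 1f57008, 5a53156, 6702fea, 6d64c61, 9b98d10, b12b84e, b5c09b5, c39e79d, c91aef8, d5a0c4f}.
07837f6 is in that set, so it is an ancestor of b12b84e.

Yes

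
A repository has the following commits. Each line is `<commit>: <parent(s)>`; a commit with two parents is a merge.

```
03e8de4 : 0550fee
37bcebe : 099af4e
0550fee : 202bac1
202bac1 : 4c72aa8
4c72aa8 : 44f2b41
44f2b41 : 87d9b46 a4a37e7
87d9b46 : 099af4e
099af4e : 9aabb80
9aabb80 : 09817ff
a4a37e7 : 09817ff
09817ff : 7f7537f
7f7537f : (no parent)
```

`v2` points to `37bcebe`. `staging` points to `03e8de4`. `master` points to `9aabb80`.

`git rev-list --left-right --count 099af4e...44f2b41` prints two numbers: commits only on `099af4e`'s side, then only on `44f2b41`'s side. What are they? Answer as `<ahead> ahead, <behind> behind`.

Reachable from 099af4e: {09817ff, 099af4e, 7f7537f, 9aabb80}.
Reachable from 44f2b41: {09817ff, 099af4e, 44f2b41, 7f7537f, 87d9b46, 9aabb80, a4a37e7}.
Only in 099af4e's history (ahead): {} — 0.
Only in 44f2b41's history (behind): {44f2b41, 87d9b46, a4a37e7} — 3.

0 ahead, 3 behind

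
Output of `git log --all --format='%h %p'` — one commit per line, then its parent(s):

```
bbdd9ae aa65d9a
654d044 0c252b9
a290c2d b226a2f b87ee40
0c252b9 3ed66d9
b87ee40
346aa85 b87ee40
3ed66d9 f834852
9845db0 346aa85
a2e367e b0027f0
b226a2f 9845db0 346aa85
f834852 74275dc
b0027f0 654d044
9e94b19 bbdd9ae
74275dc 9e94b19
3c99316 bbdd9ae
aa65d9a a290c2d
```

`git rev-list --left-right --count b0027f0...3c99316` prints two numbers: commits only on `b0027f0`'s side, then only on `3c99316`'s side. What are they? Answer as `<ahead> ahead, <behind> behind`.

7 ahead, 1 behind

Reachable from b0027f0: {0c252b9, 346aa85, 3ed66d9, 654d044, 74275dc, 9845db0, 9e94b19, a290c2d, aa65d9a, b0027f0, b226a2f, b87ee40, bbdd9ae, f834852}.
Reachable from 3c99316: {346aa85, 3c99316, 9845db0, a290c2d, aa65d9a, b226a2f, b87ee40, bbdd9ae}.
Only in b0027f0's history (ahead): {0c252b9, 3ed66d9, 654d044, 74275dc, 9e94b19, b0027f0, f834852} — 7.
Only in 3c99316's history (behind): {3c99316} — 1.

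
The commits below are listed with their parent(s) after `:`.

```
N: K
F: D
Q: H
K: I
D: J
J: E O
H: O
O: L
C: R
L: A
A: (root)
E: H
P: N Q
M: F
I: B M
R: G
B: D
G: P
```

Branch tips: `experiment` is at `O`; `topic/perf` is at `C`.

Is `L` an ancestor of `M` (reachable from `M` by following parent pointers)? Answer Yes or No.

Ancestors of M (commits reachable by following parents): {A, D, E, F, H, J, L, M, O}.
L is in that set, so it is an ancestor of M.

Yes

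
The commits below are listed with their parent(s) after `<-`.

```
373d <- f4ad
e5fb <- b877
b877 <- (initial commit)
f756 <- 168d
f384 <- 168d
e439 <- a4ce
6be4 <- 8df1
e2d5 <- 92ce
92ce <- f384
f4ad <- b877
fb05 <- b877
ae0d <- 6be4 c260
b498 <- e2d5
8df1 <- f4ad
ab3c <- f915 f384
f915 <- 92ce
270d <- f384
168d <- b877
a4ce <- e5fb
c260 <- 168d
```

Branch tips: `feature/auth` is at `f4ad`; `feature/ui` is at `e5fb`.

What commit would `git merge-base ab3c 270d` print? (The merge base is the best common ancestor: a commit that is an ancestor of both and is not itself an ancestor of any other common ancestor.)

f384

Ancestors of ab3c: {168d, 92ce, ab3c, b877, f384, f915}.
Ancestors of 270d: {168d, 270d, b877, f384}.
Common ancestors: {168d, b877, f384}.
Among these, f384 is not an ancestor of any other common ancestor — it is the merge base.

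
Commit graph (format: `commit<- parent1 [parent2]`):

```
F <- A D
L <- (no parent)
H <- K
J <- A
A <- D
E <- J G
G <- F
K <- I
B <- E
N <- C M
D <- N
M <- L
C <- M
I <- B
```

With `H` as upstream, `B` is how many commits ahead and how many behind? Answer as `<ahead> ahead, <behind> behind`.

0 ahead, 3 behind

Reachable from B: {A, B, C, D, E, F, G, J, L, M, N}.
Reachable from H: {A, B, C, D, E, F, G, H, I, J, K, L, M, N}.
Only in B's history (ahead): {} — 0.
Only in H's history (behind): {H, I, K} — 3.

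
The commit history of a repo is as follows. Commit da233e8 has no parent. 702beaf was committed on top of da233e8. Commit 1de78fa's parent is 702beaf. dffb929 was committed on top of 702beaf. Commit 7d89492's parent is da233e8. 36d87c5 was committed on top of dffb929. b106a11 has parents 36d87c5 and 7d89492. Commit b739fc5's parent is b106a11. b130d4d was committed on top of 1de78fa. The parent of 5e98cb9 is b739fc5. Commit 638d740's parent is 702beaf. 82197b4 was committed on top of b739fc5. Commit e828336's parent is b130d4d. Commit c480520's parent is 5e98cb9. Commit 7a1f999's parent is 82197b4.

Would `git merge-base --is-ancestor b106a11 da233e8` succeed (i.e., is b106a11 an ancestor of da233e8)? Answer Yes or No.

Ancestors of da233e8: {da233e8}.
b106a11 is not in that set, so it is not an ancestor of da233e8.

No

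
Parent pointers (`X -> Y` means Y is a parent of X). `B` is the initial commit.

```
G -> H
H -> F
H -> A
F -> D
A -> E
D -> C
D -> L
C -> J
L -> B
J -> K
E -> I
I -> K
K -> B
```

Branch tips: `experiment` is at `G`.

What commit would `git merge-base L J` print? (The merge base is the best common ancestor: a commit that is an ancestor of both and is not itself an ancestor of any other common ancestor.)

B

Ancestors of L: {B, L}.
Ancestors of J: {B, J, K}.
Common ancestors: {B}.
The only common ancestor is B, so it is the merge base.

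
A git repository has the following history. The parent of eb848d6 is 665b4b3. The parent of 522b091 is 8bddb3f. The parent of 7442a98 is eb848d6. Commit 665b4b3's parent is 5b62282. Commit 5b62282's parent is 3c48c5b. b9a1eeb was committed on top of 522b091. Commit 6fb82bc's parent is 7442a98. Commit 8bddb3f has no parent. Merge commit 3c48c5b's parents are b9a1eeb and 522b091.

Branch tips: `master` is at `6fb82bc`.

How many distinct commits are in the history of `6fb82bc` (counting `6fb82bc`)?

9

Walking parent pointers from 6fb82bc: reachable set = {3c48c5b, 522b091, 5b62282, 665b4b3, 6fb82bc, 7442a98, 8bddb3f, b9a1eeb, eb848d6}.
That is 9 commits.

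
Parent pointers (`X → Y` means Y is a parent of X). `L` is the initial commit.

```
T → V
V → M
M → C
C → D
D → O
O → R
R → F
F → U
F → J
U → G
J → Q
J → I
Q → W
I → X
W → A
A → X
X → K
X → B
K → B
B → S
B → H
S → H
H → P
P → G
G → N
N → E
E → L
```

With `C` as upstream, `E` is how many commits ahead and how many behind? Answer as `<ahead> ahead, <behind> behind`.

0 ahead, 19 behind

Reachable from E: {E, L}.
Reachable from C: {A, B, C, D, E, F, G, H, I, J, K, L, N, O, P, Q, R, S, U, W, X}.
Only in E's history (ahead): {} — 0.
Only in C's history (behind): {A, B, C, D, F, G, H, I, J, K, N, O, P, Q, R, S, U, W, X} — 19.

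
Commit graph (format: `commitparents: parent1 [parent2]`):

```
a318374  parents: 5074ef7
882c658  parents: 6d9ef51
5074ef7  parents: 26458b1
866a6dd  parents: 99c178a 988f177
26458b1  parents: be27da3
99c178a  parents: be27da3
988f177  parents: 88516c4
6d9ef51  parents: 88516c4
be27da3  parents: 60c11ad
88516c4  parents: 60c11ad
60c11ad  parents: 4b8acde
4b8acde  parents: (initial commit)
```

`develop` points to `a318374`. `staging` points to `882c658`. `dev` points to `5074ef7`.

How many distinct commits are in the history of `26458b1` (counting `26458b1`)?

Walking parent pointers from 26458b1: reachable set = {26458b1, 4b8acde, 60c11ad, be27da3}.
That is 4 commits.

4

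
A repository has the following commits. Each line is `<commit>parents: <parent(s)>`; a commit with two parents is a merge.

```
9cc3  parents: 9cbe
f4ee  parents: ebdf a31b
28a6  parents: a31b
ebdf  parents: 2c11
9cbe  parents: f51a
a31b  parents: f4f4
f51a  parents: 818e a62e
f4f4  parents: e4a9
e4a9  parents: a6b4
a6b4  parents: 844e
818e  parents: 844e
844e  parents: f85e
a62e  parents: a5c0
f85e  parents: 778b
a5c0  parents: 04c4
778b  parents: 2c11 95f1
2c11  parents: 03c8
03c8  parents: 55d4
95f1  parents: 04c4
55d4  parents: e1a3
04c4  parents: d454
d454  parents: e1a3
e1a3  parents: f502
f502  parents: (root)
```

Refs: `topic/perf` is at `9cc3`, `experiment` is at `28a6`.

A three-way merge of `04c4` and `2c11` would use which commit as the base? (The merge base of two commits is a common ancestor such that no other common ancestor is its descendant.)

Ancestors of 04c4: {04c4, d454, e1a3, f502}.
Ancestors of 2c11: {03c8, 2c11, 55d4, e1a3, f502}.
Common ancestors: {e1a3, f502}.
Among these, e1a3 is not an ancestor of any other common ancestor — it is the merge base.

e1a3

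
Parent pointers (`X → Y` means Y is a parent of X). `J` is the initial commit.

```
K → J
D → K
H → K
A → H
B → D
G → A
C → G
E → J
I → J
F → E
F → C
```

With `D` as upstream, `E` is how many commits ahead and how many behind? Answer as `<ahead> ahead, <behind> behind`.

Reachable from E: {E, J}.
Reachable from D: {D, J, K}.
Only in E's history (ahead): {E} — 1.
Only in D's history (behind): {D, K} — 2.

1 ahead, 2 behind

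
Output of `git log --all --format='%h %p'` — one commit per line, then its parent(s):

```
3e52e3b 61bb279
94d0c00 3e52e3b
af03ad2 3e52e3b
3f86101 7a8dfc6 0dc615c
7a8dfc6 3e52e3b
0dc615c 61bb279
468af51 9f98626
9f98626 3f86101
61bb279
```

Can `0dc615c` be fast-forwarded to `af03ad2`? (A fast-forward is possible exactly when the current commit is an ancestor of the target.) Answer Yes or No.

No

A fast-forward from 0dc615c to af03ad2 is possible iff 0dc615c is an ancestor of af03ad2.
Ancestors of af03ad2: {3e52e3b, 61bb279, af03ad2}.
0dc615c is not among them, so fast-forward is not possible.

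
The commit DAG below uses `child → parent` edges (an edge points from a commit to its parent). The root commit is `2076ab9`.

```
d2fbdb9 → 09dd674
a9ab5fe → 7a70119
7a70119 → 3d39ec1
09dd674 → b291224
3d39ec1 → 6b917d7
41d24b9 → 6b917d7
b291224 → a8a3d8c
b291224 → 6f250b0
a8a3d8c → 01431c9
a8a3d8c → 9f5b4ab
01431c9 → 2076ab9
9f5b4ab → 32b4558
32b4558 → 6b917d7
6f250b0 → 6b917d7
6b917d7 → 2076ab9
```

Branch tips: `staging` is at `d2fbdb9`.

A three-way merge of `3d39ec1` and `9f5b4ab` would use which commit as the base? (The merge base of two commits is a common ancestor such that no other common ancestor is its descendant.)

6b917d7

Ancestors of 3d39ec1: {2076ab9, 3d39ec1, 6b917d7}.
Ancestors of 9f5b4ab: {2076ab9, 32b4558, 6b917d7, 9f5b4ab}.
Common ancestors: {2076ab9, 6b917d7}.
Among these, 6b917d7 is not an ancestor of any other common ancestor — it is the merge base.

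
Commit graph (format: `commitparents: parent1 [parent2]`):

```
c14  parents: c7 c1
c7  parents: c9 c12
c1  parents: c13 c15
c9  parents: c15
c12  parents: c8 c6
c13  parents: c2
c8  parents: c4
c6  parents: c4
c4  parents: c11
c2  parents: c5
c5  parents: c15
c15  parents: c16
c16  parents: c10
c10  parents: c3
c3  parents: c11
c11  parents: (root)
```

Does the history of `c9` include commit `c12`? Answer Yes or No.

No

Ancestors of c9: {c10, c11, c15, c16, c3, c9}.
c12 is not in that set, so it is not an ancestor of c9.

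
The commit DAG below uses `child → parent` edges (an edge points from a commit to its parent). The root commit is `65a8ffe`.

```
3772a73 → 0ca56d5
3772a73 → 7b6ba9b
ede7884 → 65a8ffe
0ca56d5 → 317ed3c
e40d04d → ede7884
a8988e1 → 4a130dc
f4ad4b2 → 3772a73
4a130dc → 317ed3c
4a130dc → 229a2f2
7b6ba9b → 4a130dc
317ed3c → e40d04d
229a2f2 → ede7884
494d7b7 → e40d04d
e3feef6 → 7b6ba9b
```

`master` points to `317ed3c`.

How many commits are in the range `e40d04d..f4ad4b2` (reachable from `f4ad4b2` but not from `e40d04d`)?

7

Reachable from f4ad4b2: {0ca56d5, 229a2f2, 317ed3c, 3772a73, 4a130dc, 65a8ffe, 7b6ba9b, e40d04d, ede7884, f4ad4b2}.
Reachable from e40d04d: {65a8ffe, e40d04d, ede7884}.
In f4ad4b2's history but not e40d04d's: {0ca56d5, 229a2f2, 317ed3c, 3772a73, 4a130dc, 7b6ba9b, f4ad4b2} — 7 commits.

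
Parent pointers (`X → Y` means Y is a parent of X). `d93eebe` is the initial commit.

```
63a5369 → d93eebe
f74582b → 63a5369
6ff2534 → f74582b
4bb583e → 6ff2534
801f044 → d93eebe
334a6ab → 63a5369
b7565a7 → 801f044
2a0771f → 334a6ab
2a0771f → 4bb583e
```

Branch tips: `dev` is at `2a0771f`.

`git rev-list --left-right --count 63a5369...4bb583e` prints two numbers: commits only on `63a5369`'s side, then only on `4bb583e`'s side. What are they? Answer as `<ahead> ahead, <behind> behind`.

Reachable from 63a5369: {63a5369, d93eebe}.
Reachable from 4bb583e: {4bb583e, 63a5369, 6ff2534, d93eebe, f74582b}.
Only in 63a5369's history (ahead): {} — 0.
Only in 4bb583e's history (behind): {4bb583e, 6ff2534, f74582b} — 3.

0 ahead, 3 behind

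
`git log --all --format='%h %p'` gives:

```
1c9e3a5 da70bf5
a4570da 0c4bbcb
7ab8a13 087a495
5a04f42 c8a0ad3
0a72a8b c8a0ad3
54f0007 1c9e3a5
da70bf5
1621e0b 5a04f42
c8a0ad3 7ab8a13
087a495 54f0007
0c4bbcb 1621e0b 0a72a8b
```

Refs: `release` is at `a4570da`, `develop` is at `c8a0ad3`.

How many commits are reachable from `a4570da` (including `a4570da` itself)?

Walking parent pointers from a4570da: reachable set = {087a495, 0a72a8b, 0c4bbcb, 1621e0b, 1c9e3a5, 54f0007, 5a04f42, 7ab8a13, a4570da, c8a0ad3, da70bf5}.
That is 11 commits.

11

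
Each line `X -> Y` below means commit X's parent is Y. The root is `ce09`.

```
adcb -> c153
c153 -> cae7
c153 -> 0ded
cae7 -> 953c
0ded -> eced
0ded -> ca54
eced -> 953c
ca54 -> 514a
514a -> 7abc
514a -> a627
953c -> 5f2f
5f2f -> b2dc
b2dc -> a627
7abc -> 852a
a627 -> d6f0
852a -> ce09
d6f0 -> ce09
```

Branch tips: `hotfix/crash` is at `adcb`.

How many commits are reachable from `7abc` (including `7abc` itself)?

3

Walking parent pointers from 7abc: reachable set = {7abc, 852a, ce09}.
That is 3 commits.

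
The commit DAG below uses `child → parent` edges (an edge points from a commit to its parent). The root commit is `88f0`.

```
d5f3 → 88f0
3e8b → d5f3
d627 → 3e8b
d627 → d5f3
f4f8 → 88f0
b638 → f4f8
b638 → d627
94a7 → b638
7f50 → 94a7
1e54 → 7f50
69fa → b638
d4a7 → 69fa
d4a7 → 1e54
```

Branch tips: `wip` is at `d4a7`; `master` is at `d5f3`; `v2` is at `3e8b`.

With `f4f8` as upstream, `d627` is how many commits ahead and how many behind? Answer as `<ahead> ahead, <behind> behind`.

Reachable from d627: {3e8b, 88f0, d5f3, d627}.
Reachable from f4f8: {88f0, f4f8}.
Only in d627's history (ahead): {3e8b, d5f3, d627} — 3.
Only in f4f8's history (behind): {f4f8} — 1.

3 ahead, 1 behind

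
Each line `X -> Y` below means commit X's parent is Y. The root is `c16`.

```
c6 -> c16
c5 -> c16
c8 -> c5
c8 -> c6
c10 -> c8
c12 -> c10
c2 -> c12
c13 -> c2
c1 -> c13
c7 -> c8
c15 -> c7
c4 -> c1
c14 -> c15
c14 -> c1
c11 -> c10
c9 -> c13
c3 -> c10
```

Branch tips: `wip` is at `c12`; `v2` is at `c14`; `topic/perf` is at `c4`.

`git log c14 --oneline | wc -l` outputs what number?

Walking parent pointers from c14: reachable set = {c1, c10, c12, c13, c14, c15, c16, c2, c5, c6, c7, c8}.
That is 12 commits.

12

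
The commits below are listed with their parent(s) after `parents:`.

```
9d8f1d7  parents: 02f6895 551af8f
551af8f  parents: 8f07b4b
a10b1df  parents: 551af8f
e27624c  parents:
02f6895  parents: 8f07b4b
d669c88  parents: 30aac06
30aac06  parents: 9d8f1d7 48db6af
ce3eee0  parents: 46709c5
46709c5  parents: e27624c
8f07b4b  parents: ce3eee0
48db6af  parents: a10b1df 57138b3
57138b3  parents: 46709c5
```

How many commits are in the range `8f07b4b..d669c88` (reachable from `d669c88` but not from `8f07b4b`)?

Reachable from d669c88: {02f6895, 30aac06, 46709c5, 48db6af, 551af8f, 57138b3, 8f07b4b, 9d8f1d7, a10b1df, ce3eee0, d669c88, e27624c}.
Reachable from 8f07b4b: {46709c5, 8f07b4b, ce3eee0, e27624c}.
In d669c88's history but not 8f07b4b's: {02f6895, 30aac06, 48db6af, 551af8f, 57138b3, 9d8f1d7, a10b1df, d669c88} — 8 commits.

8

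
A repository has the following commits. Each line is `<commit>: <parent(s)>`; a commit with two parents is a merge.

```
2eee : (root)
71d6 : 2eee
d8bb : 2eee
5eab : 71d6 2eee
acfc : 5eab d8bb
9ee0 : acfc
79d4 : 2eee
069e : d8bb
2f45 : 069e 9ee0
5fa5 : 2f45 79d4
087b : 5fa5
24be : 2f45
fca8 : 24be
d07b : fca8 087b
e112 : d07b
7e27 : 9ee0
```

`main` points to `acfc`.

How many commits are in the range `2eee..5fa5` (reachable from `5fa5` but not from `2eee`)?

9

Reachable from 5fa5: {069e, 2eee, 2f45, 5eab, 5fa5, 71d6, 79d4, 9ee0, acfc, d8bb}.
Reachable from 2eee: {2eee}.
In 5fa5's history but not 2eee's: {069e, 2f45, 5eab, 5fa5, 71d6, 79d4, 9ee0, acfc, d8bb} — 9 commits.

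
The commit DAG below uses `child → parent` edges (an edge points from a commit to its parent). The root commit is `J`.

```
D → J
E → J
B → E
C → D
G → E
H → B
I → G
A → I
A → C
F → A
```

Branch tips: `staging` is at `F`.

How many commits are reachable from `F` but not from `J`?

Reachable from F: {A, C, D, E, F, G, I, J}.
Reachable from J: {J}.
In F's history but not J's: {A, C, D, E, F, G, I} — 7 commits.

7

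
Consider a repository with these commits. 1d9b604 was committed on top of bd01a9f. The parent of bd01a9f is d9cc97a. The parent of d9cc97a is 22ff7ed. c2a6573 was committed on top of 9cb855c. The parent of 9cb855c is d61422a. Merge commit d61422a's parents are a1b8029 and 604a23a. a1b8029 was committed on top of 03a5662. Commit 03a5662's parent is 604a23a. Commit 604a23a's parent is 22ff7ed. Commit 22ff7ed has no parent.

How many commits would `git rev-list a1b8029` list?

4

Walking parent pointers from a1b8029: reachable set = {03a5662, 22ff7ed, 604a23a, a1b8029}.
That is 4 commits.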